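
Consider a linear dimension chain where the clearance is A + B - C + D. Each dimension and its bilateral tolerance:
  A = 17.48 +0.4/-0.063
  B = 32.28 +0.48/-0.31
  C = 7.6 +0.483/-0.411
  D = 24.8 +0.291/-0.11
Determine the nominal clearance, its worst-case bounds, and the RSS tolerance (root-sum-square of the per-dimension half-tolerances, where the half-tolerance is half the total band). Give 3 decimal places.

Stack each dimension's contribution:
  +A: nom +17.480 → Σnom=17.480; wc +0.400/-0.063 → slack +0.400/-0.063; half-tol=0.232, Σhalf²=0.053592
  +B: nom +32.280 → Σnom=49.760; wc +0.480/-0.310 → slack +0.880/-0.373; half-tol=0.395, Σhalf²=0.209617
  -C: nom -7.600 → Σnom=42.160; wc +0.411/-0.483 → slack +1.291/-0.856; half-tol=0.447, Σhalf²=0.409426
  +D: nom +24.800 → Σnom=66.960; wc +0.291/-0.110 → slack +1.582/-0.966; half-tol=0.200, Σhalf²=0.449626
Nominal = 66.960. Worst-case = [66.960 - 0.966, 66.960 + 1.582] = [65.994, 68.542]. RSS = √0.449626 = 0.671.

nominal=66.960 wc=[65.994,68.542] rss=0.671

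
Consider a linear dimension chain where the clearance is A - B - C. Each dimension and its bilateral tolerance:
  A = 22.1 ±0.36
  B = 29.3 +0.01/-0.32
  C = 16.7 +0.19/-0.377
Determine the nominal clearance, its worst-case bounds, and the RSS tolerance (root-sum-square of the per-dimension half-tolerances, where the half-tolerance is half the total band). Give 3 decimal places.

Stack each dimension's contribution:
  +A: nom +22.100 → Σnom=22.100; wc +0.360/-0.360 → slack +0.360/-0.360; half-tol=0.360, Σhalf²=0.129600
  -B: nom -29.300 → Σnom=-7.200; wc +0.320/-0.010 → slack +0.680/-0.370; half-tol=0.165, Σhalf²=0.156825
  -C: nom -16.700 → Σnom=-23.900; wc +0.377/-0.190 → slack +1.057/-0.560; half-tol=0.283, Σhalf²=0.237197
Nominal = -23.900. Worst-case = [-23.900 - 0.560, -23.900 + 1.057] = [-24.460, -22.843]. RSS = √0.237197 = 0.487.

nominal=-23.900 wc=[-24.460,-22.843] rss=0.487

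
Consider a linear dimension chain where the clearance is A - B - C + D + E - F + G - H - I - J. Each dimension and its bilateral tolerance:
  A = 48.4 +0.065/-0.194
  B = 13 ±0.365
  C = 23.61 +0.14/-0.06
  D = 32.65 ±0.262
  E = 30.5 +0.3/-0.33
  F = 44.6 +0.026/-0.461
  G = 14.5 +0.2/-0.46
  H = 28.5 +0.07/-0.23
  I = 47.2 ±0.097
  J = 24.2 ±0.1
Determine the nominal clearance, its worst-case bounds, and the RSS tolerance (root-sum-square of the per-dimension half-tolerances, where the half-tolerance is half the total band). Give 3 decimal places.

Stack each dimension's contribution:
  +A: nom +48.400 → Σnom=48.400; wc +0.065/-0.194 → slack +0.065/-0.194; half-tol=0.130, Σhalf²=0.016770
  -B: nom -13.000 → Σnom=35.400; wc +0.365/-0.365 → slack +0.430/-0.559; half-tol=0.365, Σhalf²=0.149995
  -C: nom -23.610 → Σnom=11.790; wc +0.060/-0.140 → slack +0.490/-0.699; half-tol=0.100, Σhalf²=0.159995
  +D: nom +32.650 → Σnom=44.440; wc +0.262/-0.262 → slack +0.752/-0.961; half-tol=0.262, Σhalf²=0.228639
  +E: nom +30.500 → Σnom=74.940; wc +0.300/-0.330 → slack +1.052/-1.291; half-tol=0.315, Σhalf²=0.327864
  -F: nom -44.600 → Σnom=30.340; wc +0.461/-0.026 → slack +1.513/-1.317; half-tol=0.244, Σhalf²=0.387156
  +G: nom +14.500 → Σnom=44.840; wc +0.200/-0.460 → slack +1.713/-1.777; half-tol=0.330, Σhalf²=0.496056
  -H: nom -28.500 → Σnom=16.340; wc +0.230/-0.070 → slack +1.943/-1.847; half-tol=0.150, Σhalf²=0.518556
  -I: nom -47.200 → Σnom=-30.860; wc +0.097/-0.097 → slack +2.040/-1.944; half-tol=0.097, Σhalf²=0.527965
  -J: nom -24.200 → Σnom=-55.060; wc +0.100/-0.100 → slack +2.140/-2.044; half-tol=0.100, Σhalf²=0.537965
Nominal = -55.060. Worst-case = [-55.060 - 2.044, -55.060 + 2.140] = [-57.104, -52.920]. RSS = √0.537965 = 0.733.

nominal=-55.060 wc=[-57.104,-52.920] rss=0.733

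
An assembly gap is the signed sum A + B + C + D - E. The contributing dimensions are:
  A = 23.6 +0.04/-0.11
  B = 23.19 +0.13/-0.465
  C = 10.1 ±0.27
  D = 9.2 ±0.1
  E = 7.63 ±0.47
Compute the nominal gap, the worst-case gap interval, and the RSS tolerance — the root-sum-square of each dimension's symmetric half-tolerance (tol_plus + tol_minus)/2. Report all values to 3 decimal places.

Stack each dimension's contribution:
  +A: nom +23.600 → Σnom=23.600; wc +0.040/-0.110 → slack +0.040/-0.110; half-tol=0.075, Σhalf²=0.005625
  +B: nom +23.190 → Σnom=46.790; wc +0.130/-0.465 → slack +0.170/-0.575; half-tol=0.297, Σhalf²=0.094131
  +C: nom +10.100 → Σnom=56.890; wc +0.270/-0.270 → slack +0.440/-0.845; half-tol=0.270, Σhalf²=0.167031
  +D: nom +9.200 → Σnom=66.090; wc +0.100/-0.100 → slack +0.540/-0.945; half-tol=0.100, Σhalf²=0.177031
  -E: nom -7.630 → Σnom=58.460; wc +0.470/-0.470 → slack +1.010/-1.415; half-tol=0.470, Σhalf²=0.397931
Nominal = 58.460. Worst-case = [58.460 - 1.415, 58.460 + 1.010] = [57.045, 59.470]. RSS = √0.397931 = 0.631.

nominal=58.460 wc=[57.045,59.470] rss=0.631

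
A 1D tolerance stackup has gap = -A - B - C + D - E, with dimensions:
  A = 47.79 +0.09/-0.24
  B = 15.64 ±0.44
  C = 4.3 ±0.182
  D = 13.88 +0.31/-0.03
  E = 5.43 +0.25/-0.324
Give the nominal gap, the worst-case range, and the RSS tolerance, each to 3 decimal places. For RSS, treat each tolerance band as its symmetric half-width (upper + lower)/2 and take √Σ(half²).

nominal=-59.280 wc=[-60.272,-57.784] rss=0.604

Stack each dimension's contribution:
  -A: nom -47.790 → Σnom=-47.790; wc +0.240/-0.090 → slack +0.240/-0.090; half-tol=0.165, Σhalf²=0.027225
  -B: nom -15.640 → Σnom=-63.430; wc +0.440/-0.440 → slack +0.680/-0.530; half-tol=0.440, Σhalf²=0.220825
  -C: nom -4.300 → Σnom=-67.730; wc +0.182/-0.182 → slack +0.862/-0.712; half-tol=0.182, Σhalf²=0.253949
  +D: nom +13.880 → Σnom=-53.850; wc +0.310/-0.030 → slack +1.172/-0.742; half-tol=0.170, Σhalf²=0.282849
  -E: nom -5.430 → Σnom=-59.280; wc +0.324/-0.250 → slack +1.496/-0.992; half-tol=0.287, Σhalf²=0.365218
Nominal = -59.280. Worst-case = [-59.280 - 0.992, -59.280 + 1.496] = [-60.272, -57.784]. RSS = √0.365218 = 0.604.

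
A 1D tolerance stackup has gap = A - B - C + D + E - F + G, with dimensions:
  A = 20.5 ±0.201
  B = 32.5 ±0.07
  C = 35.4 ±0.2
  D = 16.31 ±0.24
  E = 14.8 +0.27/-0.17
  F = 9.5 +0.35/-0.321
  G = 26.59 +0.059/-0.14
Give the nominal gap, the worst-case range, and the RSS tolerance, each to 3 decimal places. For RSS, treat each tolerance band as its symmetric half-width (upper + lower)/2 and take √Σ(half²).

nominal=0.800 wc=[-0.571,2.161] rss=0.560

Stack each dimension's contribution:
  +A: nom +20.500 → Σnom=20.500; wc +0.201/-0.201 → slack +0.201/-0.201; half-tol=0.201, Σhalf²=0.040401
  -B: nom -32.500 → Σnom=-12.000; wc +0.070/-0.070 → slack +0.271/-0.271; half-tol=0.070, Σhalf²=0.045301
  -C: nom -35.400 → Σnom=-47.400; wc +0.200/-0.200 → slack +0.471/-0.471; half-tol=0.200, Σhalf²=0.085301
  +D: nom +16.310 → Σnom=-31.090; wc +0.240/-0.240 → slack +0.711/-0.711; half-tol=0.240, Σhalf²=0.142901
  +E: nom +14.800 → Σnom=-16.290; wc +0.270/-0.170 → slack +0.981/-0.881; half-tol=0.220, Σhalf²=0.191301
  -F: nom -9.500 → Σnom=-25.790; wc +0.321/-0.350 → slack +1.302/-1.231; half-tol=0.336, Σhalf²=0.303861
  +G: nom +26.590 → Σnom=0.800; wc +0.059/-0.140 → slack +1.361/-1.371; half-tol=0.100, Σhalf²=0.313762
Nominal = 0.800. Worst-case = [0.800 - 1.371, 0.800 + 1.361] = [-0.571, 2.161]. RSS = √0.313762 = 0.560.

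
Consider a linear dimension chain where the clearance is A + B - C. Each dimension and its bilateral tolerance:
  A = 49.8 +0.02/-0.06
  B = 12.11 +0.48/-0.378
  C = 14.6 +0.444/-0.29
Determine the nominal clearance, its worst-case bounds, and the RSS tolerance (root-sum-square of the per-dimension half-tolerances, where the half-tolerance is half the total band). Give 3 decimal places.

nominal=47.310 wc=[46.428,48.100] rss=0.566

Stack each dimension's contribution:
  +A: nom +49.800 → Σnom=49.800; wc +0.020/-0.060 → slack +0.020/-0.060; half-tol=0.040, Σhalf²=0.001600
  +B: nom +12.110 → Σnom=61.910; wc +0.480/-0.378 → slack +0.500/-0.438; half-tol=0.429, Σhalf²=0.185641
  -C: nom -14.600 → Σnom=47.310; wc +0.290/-0.444 → slack +0.790/-0.882; half-tol=0.367, Σhalf²=0.320330
Nominal = 47.310. Worst-case = [47.310 - 0.882, 47.310 + 0.790] = [46.428, 48.100]. RSS = √0.320330 = 0.566.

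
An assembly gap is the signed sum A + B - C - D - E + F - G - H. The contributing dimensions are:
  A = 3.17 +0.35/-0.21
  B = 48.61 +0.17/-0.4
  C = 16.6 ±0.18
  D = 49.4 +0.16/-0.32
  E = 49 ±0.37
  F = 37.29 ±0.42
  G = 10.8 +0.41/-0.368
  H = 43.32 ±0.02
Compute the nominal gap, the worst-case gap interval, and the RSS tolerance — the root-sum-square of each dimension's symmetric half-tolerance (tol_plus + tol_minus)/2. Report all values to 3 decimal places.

Stack each dimension's contribution:
  +A: nom +3.170 → Σnom=3.170; wc +0.350/-0.210 → slack +0.350/-0.210; half-tol=0.280, Σhalf²=0.078400
  +B: nom +48.610 → Σnom=51.780; wc +0.170/-0.400 → slack +0.520/-0.610; half-tol=0.285, Σhalf²=0.159625
  -C: nom -16.600 → Σnom=35.180; wc +0.180/-0.180 → slack +0.700/-0.790; half-tol=0.180, Σhalf²=0.192025
  -D: nom -49.400 → Σnom=-14.220; wc +0.320/-0.160 → slack +1.020/-0.950; half-tol=0.240, Σhalf²=0.249625
  -E: nom -49.000 → Σnom=-63.220; wc +0.370/-0.370 → slack +1.390/-1.320; half-tol=0.370, Σhalf²=0.386525
  +F: nom +37.290 → Σnom=-25.930; wc +0.420/-0.420 → slack +1.810/-1.740; half-tol=0.420, Σhalf²=0.562925
  -G: nom -10.800 → Σnom=-36.730; wc +0.368/-0.410 → slack +2.178/-2.150; half-tol=0.389, Σhalf²=0.714246
  -H: nom -43.320 → Σnom=-80.050; wc +0.020/-0.020 → slack +2.198/-2.170; half-tol=0.020, Σhalf²=0.714646
Nominal = -80.050. Worst-case = [-80.050 - 2.170, -80.050 + 2.198] = [-82.220, -77.852]. RSS = √0.714646 = 0.845.

nominal=-80.050 wc=[-82.220,-77.852] rss=0.845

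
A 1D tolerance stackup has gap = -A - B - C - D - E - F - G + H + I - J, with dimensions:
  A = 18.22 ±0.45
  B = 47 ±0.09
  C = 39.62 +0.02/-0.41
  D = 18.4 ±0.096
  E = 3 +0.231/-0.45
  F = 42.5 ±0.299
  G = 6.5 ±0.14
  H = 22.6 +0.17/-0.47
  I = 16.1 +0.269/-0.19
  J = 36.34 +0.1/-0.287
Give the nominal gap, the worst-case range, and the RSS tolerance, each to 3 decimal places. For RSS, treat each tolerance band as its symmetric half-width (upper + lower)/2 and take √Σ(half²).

Stack each dimension's contribution:
  -A: nom -18.220 → Σnom=-18.220; wc +0.450/-0.450 → slack +0.450/-0.450; half-tol=0.450, Σhalf²=0.202500
  -B: nom -47.000 → Σnom=-65.220; wc +0.090/-0.090 → slack +0.540/-0.540; half-tol=0.090, Σhalf²=0.210600
  -C: nom -39.620 → Σnom=-104.840; wc +0.410/-0.020 → slack +0.950/-0.560; half-tol=0.215, Σhalf²=0.256825
  -D: nom -18.400 → Σnom=-123.240; wc +0.096/-0.096 → slack +1.046/-0.656; half-tol=0.096, Σhalf²=0.266041
  -E: nom -3.000 → Σnom=-126.240; wc +0.450/-0.231 → slack +1.496/-0.887; half-tol=0.341, Σhalf²=0.381981
  -F: nom -42.500 → Σnom=-168.740; wc +0.299/-0.299 → slack +1.795/-1.186; half-tol=0.299, Σhalf²=0.471382
  -G: nom -6.500 → Σnom=-175.240; wc +0.140/-0.140 → slack +1.935/-1.326; half-tol=0.140, Σhalf²=0.490982
  +H: nom +22.600 → Σnom=-152.640; wc +0.170/-0.470 → slack +2.105/-1.796; half-tol=0.320, Σhalf²=0.593382
  +I: nom +16.100 → Σnom=-136.540; wc +0.269/-0.190 → slack +2.374/-1.986; half-tol=0.230, Σhalf²=0.646053
  -J: nom -36.340 → Σnom=-172.880; wc +0.287/-0.100 → slack +2.661/-2.086; half-tol=0.194, Σhalf²=0.683495
Nominal = -172.880. Worst-case = [-172.880 - 2.086, -172.880 + 2.661] = [-174.966, -170.219]. RSS = √0.683495 = 0.827.

nominal=-172.880 wc=[-174.966,-170.219] rss=0.827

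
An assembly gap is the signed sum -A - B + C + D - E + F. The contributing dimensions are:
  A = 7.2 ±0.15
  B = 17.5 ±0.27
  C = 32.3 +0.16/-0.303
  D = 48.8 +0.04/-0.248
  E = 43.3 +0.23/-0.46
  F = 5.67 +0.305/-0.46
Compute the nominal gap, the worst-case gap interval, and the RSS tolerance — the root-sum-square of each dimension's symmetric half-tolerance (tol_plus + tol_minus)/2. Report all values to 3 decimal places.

nominal=18.770 wc=[17.109,20.155] rss=0.660

Stack each dimension's contribution:
  -A: nom -7.200 → Σnom=-7.200; wc +0.150/-0.150 → slack +0.150/-0.150; half-tol=0.150, Σhalf²=0.022500
  -B: nom -17.500 → Σnom=-24.700; wc +0.270/-0.270 → slack +0.420/-0.420; half-tol=0.270, Σhalf²=0.095400
  +C: nom +32.300 → Σnom=7.600; wc +0.160/-0.303 → slack +0.580/-0.723; half-tol=0.231, Σhalf²=0.148992
  +D: nom +48.800 → Σnom=56.400; wc +0.040/-0.248 → slack +0.620/-0.971; half-tol=0.144, Σhalf²=0.169728
  -E: nom -43.300 → Σnom=13.100; wc +0.460/-0.230 → slack +1.080/-1.201; half-tol=0.345, Σhalf²=0.288753
  +F: nom +5.670 → Σnom=18.770; wc +0.305/-0.460 → slack +1.385/-1.661; half-tol=0.383, Σhalf²=0.435060
Nominal = 18.770. Worst-case = [18.770 - 1.661, 18.770 + 1.385] = [17.109, 20.155]. RSS = √0.435060 = 0.660.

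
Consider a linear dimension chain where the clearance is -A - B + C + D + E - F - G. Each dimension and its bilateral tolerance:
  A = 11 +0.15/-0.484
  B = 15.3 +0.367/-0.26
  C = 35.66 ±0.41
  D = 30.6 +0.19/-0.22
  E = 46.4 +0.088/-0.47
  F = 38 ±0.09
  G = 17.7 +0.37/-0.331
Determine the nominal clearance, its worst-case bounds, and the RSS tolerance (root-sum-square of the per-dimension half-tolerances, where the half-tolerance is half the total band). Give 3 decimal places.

Stack each dimension's contribution:
  -A: nom -11.000 → Σnom=-11.000; wc +0.484/-0.150 → slack +0.484/-0.150; half-tol=0.317, Σhalf²=0.100489
  -B: nom -15.300 → Σnom=-26.300; wc +0.260/-0.367 → slack +0.744/-0.517; half-tol=0.314, Σhalf²=0.198771
  +C: nom +35.660 → Σnom=9.360; wc +0.410/-0.410 → slack +1.154/-0.927; half-tol=0.410, Σhalf²=0.366871
  +D: nom +30.600 → Σnom=39.960; wc +0.190/-0.220 → slack +1.344/-1.147; half-tol=0.205, Σhalf²=0.408896
  +E: nom +46.400 → Σnom=86.360; wc +0.088/-0.470 → slack +1.432/-1.617; half-tol=0.279, Σhalf²=0.486737
  -F: nom -38.000 → Σnom=48.360; wc +0.090/-0.090 → slack +1.522/-1.707; half-tol=0.090, Σhalf²=0.494837
  -G: nom -17.700 → Σnom=30.660; wc +0.331/-0.370 → slack +1.853/-2.077; half-tol=0.351, Σhalf²=0.617687
Nominal = 30.660. Worst-case = [30.660 - 2.077, 30.660 + 1.853] = [28.583, 32.513]. RSS = √0.617687 = 0.786.

nominal=30.660 wc=[28.583,32.513] rss=0.786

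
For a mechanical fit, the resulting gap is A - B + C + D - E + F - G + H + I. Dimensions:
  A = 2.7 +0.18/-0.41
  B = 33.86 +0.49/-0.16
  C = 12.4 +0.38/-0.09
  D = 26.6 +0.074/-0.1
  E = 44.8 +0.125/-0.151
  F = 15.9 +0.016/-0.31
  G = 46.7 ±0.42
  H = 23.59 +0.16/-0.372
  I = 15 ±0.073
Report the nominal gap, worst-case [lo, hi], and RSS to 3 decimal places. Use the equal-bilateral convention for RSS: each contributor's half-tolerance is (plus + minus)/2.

Stack each dimension's contribution:
  +A: nom +2.700 → Σnom=2.700; wc +0.180/-0.410 → slack +0.180/-0.410; half-tol=0.295, Σhalf²=0.087025
  -B: nom -33.860 → Σnom=-31.160; wc +0.160/-0.490 → slack +0.340/-0.900; half-tol=0.325, Σhalf²=0.192650
  +C: nom +12.400 → Σnom=-18.760; wc +0.380/-0.090 → slack +0.720/-0.990; half-tol=0.235, Σhalf²=0.247875
  +D: nom +26.600 → Σnom=7.840; wc +0.074/-0.100 → slack +0.794/-1.090; half-tol=0.087, Σhalf²=0.255444
  -E: nom -44.800 → Σnom=-36.960; wc +0.151/-0.125 → slack +0.945/-1.215; half-tol=0.138, Σhalf²=0.274488
  +F: nom +15.900 → Σnom=-21.060; wc +0.016/-0.310 → slack +0.961/-1.525; half-tol=0.163, Σhalf²=0.301057
  -G: nom -46.700 → Σnom=-67.760; wc +0.420/-0.420 → slack +1.381/-1.945; half-tol=0.420, Σhalf²=0.477457
  +H: nom +23.590 → Σnom=-44.170; wc +0.160/-0.372 → slack +1.541/-2.317; half-tol=0.266, Σhalf²=0.548213
  +I: nom +15.000 → Σnom=-29.170; wc +0.073/-0.073 → slack +1.614/-2.390; half-tol=0.073, Σhalf²=0.553542
Nominal = -29.170. Worst-case = [-29.170 - 2.390, -29.170 + 1.614] = [-31.560, -27.556]. RSS = √0.553542 = 0.744.

nominal=-29.170 wc=[-31.560,-27.556] rss=0.744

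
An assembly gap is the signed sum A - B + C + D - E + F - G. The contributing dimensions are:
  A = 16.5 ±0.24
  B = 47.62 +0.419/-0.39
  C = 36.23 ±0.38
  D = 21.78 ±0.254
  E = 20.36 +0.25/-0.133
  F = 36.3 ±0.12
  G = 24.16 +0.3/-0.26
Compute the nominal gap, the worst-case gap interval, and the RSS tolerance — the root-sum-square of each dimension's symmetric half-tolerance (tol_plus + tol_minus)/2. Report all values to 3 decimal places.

nominal=18.670 wc=[16.707,20.447] rss=0.748

Stack each dimension's contribution:
  +A: nom +16.500 → Σnom=16.500; wc +0.240/-0.240 → slack +0.240/-0.240; half-tol=0.240, Σhalf²=0.057600
  -B: nom -47.620 → Σnom=-31.120; wc +0.390/-0.419 → slack +0.630/-0.659; half-tol=0.404, Σhalf²=0.221220
  +C: nom +36.230 → Σnom=5.110; wc +0.380/-0.380 → slack +1.010/-1.039; half-tol=0.380, Σhalf²=0.365620
  +D: nom +21.780 → Σnom=26.890; wc +0.254/-0.254 → slack +1.264/-1.293; half-tol=0.254, Σhalf²=0.430136
  -E: nom -20.360 → Σnom=6.530; wc +0.133/-0.250 → slack +1.397/-1.543; half-tol=0.192, Σhalf²=0.466809
  +F: nom +36.300 → Σnom=42.830; wc +0.120/-0.120 → slack +1.517/-1.663; half-tol=0.120, Σhalf²=0.481209
  -G: nom -24.160 → Σnom=18.670; wc +0.260/-0.300 → slack +1.777/-1.963; half-tol=0.280, Σhalf²=0.559609
Nominal = 18.670. Worst-case = [18.670 - 1.963, 18.670 + 1.777] = [16.707, 20.447]. RSS = √0.559609 = 0.748.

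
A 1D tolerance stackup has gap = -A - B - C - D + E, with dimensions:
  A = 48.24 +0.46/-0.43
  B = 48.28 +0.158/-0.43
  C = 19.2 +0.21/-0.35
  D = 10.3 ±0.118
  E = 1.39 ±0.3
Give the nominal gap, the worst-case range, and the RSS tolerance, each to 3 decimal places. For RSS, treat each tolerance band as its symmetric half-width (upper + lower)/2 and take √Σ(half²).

nominal=-124.630 wc=[-125.876,-123.002] rss=0.683

Stack each dimension's contribution:
  -A: nom -48.240 → Σnom=-48.240; wc +0.430/-0.460 → slack +0.430/-0.460; half-tol=0.445, Σhalf²=0.198025
  -B: nom -48.280 → Σnom=-96.520; wc +0.430/-0.158 → slack +0.860/-0.618; half-tol=0.294, Σhalf²=0.284461
  -C: nom -19.200 → Σnom=-115.720; wc +0.350/-0.210 → slack +1.210/-0.828; half-tol=0.280, Σhalf²=0.362861
  -D: nom -10.300 → Σnom=-126.020; wc +0.118/-0.118 → slack +1.328/-0.946; half-tol=0.118, Σhalf²=0.376785
  +E: nom +1.390 → Σnom=-124.630; wc +0.300/-0.300 → slack +1.628/-1.246; half-tol=0.300, Σhalf²=0.466785
Nominal = -124.630. Worst-case = [-124.630 - 1.246, -124.630 + 1.628] = [-125.876, -123.002]. RSS = √0.466785 = 0.683.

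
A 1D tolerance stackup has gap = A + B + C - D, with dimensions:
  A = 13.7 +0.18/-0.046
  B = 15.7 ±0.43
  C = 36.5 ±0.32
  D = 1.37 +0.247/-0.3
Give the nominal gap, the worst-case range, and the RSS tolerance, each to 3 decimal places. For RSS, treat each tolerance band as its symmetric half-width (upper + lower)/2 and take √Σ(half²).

nominal=64.530 wc=[63.487,65.760] rss=0.612

Stack each dimension's contribution:
  +A: nom +13.700 → Σnom=13.700; wc +0.180/-0.046 → slack +0.180/-0.046; half-tol=0.113, Σhalf²=0.012769
  +B: nom +15.700 → Σnom=29.400; wc +0.430/-0.430 → slack +0.610/-0.476; half-tol=0.430, Σhalf²=0.197669
  +C: nom +36.500 → Σnom=65.900; wc +0.320/-0.320 → slack +0.930/-0.796; half-tol=0.320, Σhalf²=0.300069
  -D: nom -1.370 → Σnom=64.530; wc +0.300/-0.247 → slack +1.230/-1.043; half-tol=0.273, Σhalf²=0.374871
Nominal = 64.530. Worst-case = [64.530 - 1.043, 64.530 + 1.230] = [63.487, 65.760]. RSS = √0.374871 = 0.612.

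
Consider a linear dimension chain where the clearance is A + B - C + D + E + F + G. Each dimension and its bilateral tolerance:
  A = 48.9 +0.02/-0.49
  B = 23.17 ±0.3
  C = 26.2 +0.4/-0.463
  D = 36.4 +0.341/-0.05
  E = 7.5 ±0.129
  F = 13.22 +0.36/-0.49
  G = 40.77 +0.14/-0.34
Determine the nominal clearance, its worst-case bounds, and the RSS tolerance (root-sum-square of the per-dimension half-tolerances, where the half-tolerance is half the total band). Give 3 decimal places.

Stack each dimension's contribution:
  +A: nom +48.900 → Σnom=48.900; wc +0.020/-0.490 → slack +0.020/-0.490; half-tol=0.255, Σhalf²=0.065025
  +B: nom +23.170 → Σnom=72.070; wc +0.300/-0.300 → slack +0.320/-0.790; half-tol=0.300, Σhalf²=0.155025
  -C: nom -26.200 → Σnom=45.870; wc +0.463/-0.400 → slack +0.783/-1.190; half-tol=0.431, Σhalf²=0.341217
  +D: nom +36.400 → Σnom=82.270; wc +0.341/-0.050 → slack +1.124/-1.240; half-tol=0.196, Σhalf²=0.379438
  +E: nom +7.500 → Σnom=89.770; wc +0.129/-0.129 → slack +1.253/-1.369; half-tol=0.129, Σhalf²=0.396079
  +F: nom +13.220 → Σnom=102.990; wc +0.360/-0.490 → slack +1.613/-1.859; half-tol=0.425, Σhalf²=0.576704
  +G: nom +40.770 → Σnom=143.760; wc +0.140/-0.340 → slack +1.753/-2.199; half-tol=0.240, Σhalf²=0.634304
Nominal = 143.760. Worst-case = [143.760 - 2.199, 143.760 + 1.753] = [141.561, 145.513]. RSS = √0.634304 = 0.796.

nominal=143.760 wc=[141.561,145.513] rss=0.796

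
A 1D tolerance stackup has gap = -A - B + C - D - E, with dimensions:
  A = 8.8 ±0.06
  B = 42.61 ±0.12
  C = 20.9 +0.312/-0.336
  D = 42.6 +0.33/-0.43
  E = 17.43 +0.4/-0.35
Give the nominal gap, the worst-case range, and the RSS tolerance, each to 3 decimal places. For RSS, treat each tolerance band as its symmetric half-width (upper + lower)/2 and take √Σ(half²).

nominal=-90.540 wc=[-91.786,-89.268] rss=0.639

Stack each dimension's contribution:
  -A: nom -8.800 → Σnom=-8.800; wc +0.060/-0.060 → slack +0.060/-0.060; half-tol=0.060, Σhalf²=0.003600
  -B: nom -42.610 → Σnom=-51.410; wc +0.120/-0.120 → slack +0.180/-0.180; half-tol=0.120, Σhalf²=0.018000
  +C: nom +20.900 → Σnom=-30.510; wc +0.312/-0.336 → slack +0.492/-0.516; half-tol=0.324, Σhalf²=0.122976
  -D: nom -42.600 → Σnom=-73.110; wc +0.430/-0.330 → slack +0.922/-0.846; half-tol=0.380, Σhalf²=0.267376
  -E: nom -17.430 → Σnom=-90.540; wc +0.350/-0.400 → slack +1.272/-1.246; half-tol=0.375, Σhalf²=0.408001
Nominal = -90.540. Worst-case = [-90.540 - 1.246, -90.540 + 1.272] = [-91.786, -89.268]. RSS = √0.408001 = 0.639.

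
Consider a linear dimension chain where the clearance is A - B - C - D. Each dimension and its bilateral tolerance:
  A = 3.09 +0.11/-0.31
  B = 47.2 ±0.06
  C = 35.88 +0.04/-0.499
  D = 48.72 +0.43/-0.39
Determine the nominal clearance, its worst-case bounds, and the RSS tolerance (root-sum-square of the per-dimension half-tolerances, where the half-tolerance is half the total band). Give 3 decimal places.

nominal=-128.710 wc=[-129.550,-127.651] rss=0.537

Stack each dimension's contribution:
  +A: nom +3.090 → Σnom=3.090; wc +0.110/-0.310 → slack +0.110/-0.310; half-tol=0.210, Σhalf²=0.044100
  -B: nom -47.200 → Σnom=-44.110; wc +0.060/-0.060 → slack +0.170/-0.370; half-tol=0.060, Σhalf²=0.047700
  -C: nom -35.880 → Σnom=-79.990; wc +0.499/-0.040 → slack +0.669/-0.410; half-tol=0.270, Σhalf²=0.120330
  -D: nom -48.720 → Σnom=-128.710; wc +0.390/-0.430 → slack +1.059/-0.840; half-tol=0.410, Σhalf²=0.288430
Nominal = -128.710. Worst-case = [-128.710 - 0.840, -128.710 + 1.059] = [-129.550, -127.651]. RSS = √0.288430 = 0.537.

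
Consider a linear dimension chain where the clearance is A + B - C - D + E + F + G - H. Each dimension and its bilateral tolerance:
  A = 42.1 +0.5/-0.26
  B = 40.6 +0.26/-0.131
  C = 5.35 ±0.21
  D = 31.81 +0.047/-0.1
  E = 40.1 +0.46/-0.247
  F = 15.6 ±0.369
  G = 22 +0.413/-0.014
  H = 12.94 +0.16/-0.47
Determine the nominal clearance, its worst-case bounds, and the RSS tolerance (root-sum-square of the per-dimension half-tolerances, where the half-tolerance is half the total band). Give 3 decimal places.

nominal=110.300 wc=[108.862,113.082] rss=0.799

Stack each dimension's contribution:
  +A: nom +42.100 → Σnom=42.100; wc +0.500/-0.260 → slack +0.500/-0.260; half-tol=0.380, Σhalf²=0.144400
  +B: nom +40.600 → Σnom=82.700; wc +0.260/-0.131 → slack +0.760/-0.391; half-tol=0.196, Σhalf²=0.182620
  -C: nom -5.350 → Σnom=77.350; wc +0.210/-0.210 → slack +0.970/-0.601; half-tol=0.210, Σhalf²=0.226720
  -D: nom -31.810 → Σnom=45.540; wc +0.100/-0.047 → slack +1.070/-0.648; half-tol=0.074, Σhalf²=0.232123
  +E: nom +40.100 → Σnom=85.640; wc +0.460/-0.247 → slack +1.530/-0.895; half-tol=0.354, Σhalf²=0.357085
  +F: nom +15.600 → Σnom=101.240; wc +0.369/-0.369 → slack +1.899/-1.264; half-tol=0.369, Σhalf²=0.493246
  +G: nom +22.000 → Σnom=123.240; wc +0.413/-0.014 → slack +2.312/-1.278; half-tol=0.213, Σhalf²=0.538828
  -H: nom -12.940 → Σnom=110.300; wc +0.470/-0.160 → slack +2.782/-1.438; half-tol=0.315, Σhalf²=0.638053
Nominal = 110.300. Worst-case = [110.300 - 1.438, 110.300 + 2.782] = [108.862, 113.082]. RSS = √0.638053 = 0.799.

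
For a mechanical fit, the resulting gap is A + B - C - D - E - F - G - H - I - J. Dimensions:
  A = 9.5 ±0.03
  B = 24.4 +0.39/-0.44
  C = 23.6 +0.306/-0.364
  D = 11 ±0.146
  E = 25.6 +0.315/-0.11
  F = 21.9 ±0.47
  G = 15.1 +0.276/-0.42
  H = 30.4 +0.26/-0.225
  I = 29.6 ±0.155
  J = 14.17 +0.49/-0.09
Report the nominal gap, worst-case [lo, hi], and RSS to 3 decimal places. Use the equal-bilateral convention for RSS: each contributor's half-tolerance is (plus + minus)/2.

nominal=-137.470 wc=[-140.358,-135.070] rss=0.928

Stack each dimension's contribution:
  +A: nom +9.500 → Σnom=9.500; wc +0.030/-0.030 → slack +0.030/-0.030; half-tol=0.030, Σhalf²=0.000900
  +B: nom +24.400 → Σnom=33.900; wc +0.390/-0.440 → slack +0.420/-0.470; half-tol=0.415, Σhalf²=0.173125
  -C: nom -23.600 → Σnom=10.300; wc +0.364/-0.306 → slack +0.784/-0.776; half-tol=0.335, Σhalf²=0.285350
  -D: nom -11.000 → Σnom=-0.700; wc +0.146/-0.146 → slack +0.930/-0.922; half-tol=0.146, Σhalf²=0.306666
  -E: nom -25.600 → Σnom=-26.300; wc +0.110/-0.315 → slack +1.040/-1.237; half-tol=0.212, Σhalf²=0.351822
  -F: nom -21.900 → Σnom=-48.200; wc +0.470/-0.470 → slack +1.510/-1.707; half-tol=0.470, Σhalf²=0.572722
  -G: nom -15.100 → Σnom=-63.300; wc +0.420/-0.276 → slack +1.930/-1.983; half-tol=0.348, Σhalf²=0.693826
  -H: nom -30.400 → Σnom=-93.700; wc +0.225/-0.260 → slack +2.155/-2.243; half-tol=0.242, Σhalf²=0.752632
  -I: nom -29.600 → Σnom=-123.300; wc +0.155/-0.155 → slack +2.310/-2.398; half-tol=0.155, Σhalf²=0.776657
  -J: nom -14.170 → Σnom=-137.470; wc +0.090/-0.490 → slack +2.400/-2.888; half-tol=0.290, Σhalf²=0.860757
Nominal = -137.470. Worst-case = [-137.470 - 2.888, -137.470 + 2.400] = [-140.358, -135.070]. RSS = √0.860757 = 0.928.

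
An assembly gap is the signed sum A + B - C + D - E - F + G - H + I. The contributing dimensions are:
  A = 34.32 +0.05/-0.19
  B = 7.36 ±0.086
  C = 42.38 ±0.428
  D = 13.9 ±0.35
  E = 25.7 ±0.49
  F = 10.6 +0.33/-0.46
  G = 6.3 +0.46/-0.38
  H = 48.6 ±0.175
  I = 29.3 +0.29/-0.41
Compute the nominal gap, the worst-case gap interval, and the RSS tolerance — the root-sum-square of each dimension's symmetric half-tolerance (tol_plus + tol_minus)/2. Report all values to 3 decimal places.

nominal=-36.100 wc=[-38.939,-33.311] rss=1.026

Stack each dimension's contribution:
  +A: nom +34.320 → Σnom=34.320; wc +0.050/-0.190 → slack +0.050/-0.190; half-tol=0.120, Σhalf²=0.014400
  +B: nom +7.360 → Σnom=41.680; wc +0.086/-0.086 → slack +0.136/-0.276; half-tol=0.086, Σhalf²=0.021796
  -C: nom -42.380 → Σnom=-0.700; wc +0.428/-0.428 → slack +0.564/-0.704; half-tol=0.428, Σhalf²=0.204980
  +D: nom +13.900 → Σnom=13.200; wc +0.350/-0.350 → slack +0.914/-1.054; half-tol=0.350, Σhalf²=0.327480
  -E: nom -25.700 → Σnom=-12.500; wc +0.490/-0.490 → slack +1.404/-1.544; half-tol=0.490, Σhalf²=0.567580
  -F: nom -10.600 → Σnom=-23.100; wc +0.460/-0.330 → slack +1.864/-1.874; half-tol=0.395, Σhalf²=0.723605
  +G: nom +6.300 → Σnom=-16.800; wc +0.460/-0.380 → slack +2.324/-2.254; half-tol=0.420, Σhalf²=0.900005
  -H: nom -48.600 → Σnom=-65.400; wc +0.175/-0.175 → slack +2.499/-2.429; half-tol=0.175, Σhalf²=0.930630
  +I: nom +29.300 → Σnom=-36.100; wc +0.290/-0.410 → slack +2.789/-2.839; half-tol=0.350, Σhalf²=1.053130
Nominal = -36.100. Worst-case = [-36.100 - 2.839, -36.100 + 2.789] = [-38.939, -33.311]. RSS = √1.053130 = 1.026.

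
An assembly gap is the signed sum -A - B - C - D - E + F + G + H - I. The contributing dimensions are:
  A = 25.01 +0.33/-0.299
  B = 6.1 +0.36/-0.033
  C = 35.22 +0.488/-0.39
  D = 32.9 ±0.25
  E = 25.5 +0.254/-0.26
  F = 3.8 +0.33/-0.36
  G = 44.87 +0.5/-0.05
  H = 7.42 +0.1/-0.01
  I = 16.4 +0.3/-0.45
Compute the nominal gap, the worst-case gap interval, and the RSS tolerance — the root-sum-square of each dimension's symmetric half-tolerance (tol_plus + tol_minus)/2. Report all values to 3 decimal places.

nominal=-85.040 wc=[-87.442,-82.428] rss=0.893

Stack each dimension's contribution:
  -A: nom -25.010 → Σnom=-25.010; wc +0.299/-0.330 → slack +0.299/-0.330; half-tol=0.315, Σhalf²=0.098910
  -B: nom -6.100 → Σnom=-31.110; wc +0.033/-0.360 → slack +0.332/-0.690; half-tol=0.197, Σhalf²=0.137522
  -C: nom -35.220 → Σnom=-66.330; wc +0.390/-0.488 → slack +0.722/-1.178; half-tol=0.439, Σhalf²=0.330244
  -D: nom -32.900 → Σnom=-99.230; wc +0.250/-0.250 → slack +0.972/-1.428; half-tol=0.250, Σhalf²=0.392744
  -E: nom -25.500 → Σnom=-124.730; wc +0.260/-0.254 → slack +1.232/-1.682; half-tol=0.257, Σhalf²=0.458793
  +F: nom +3.800 → Σnom=-120.930; wc +0.330/-0.360 → slack +1.562/-2.042; half-tol=0.345, Σhalf²=0.577817
  +G: nom +44.870 → Σnom=-76.060; wc +0.500/-0.050 → slack +2.062/-2.092; half-tol=0.275, Σhalf²=0.653443
  +H: nom +7.420 → Σnom=-68.640; wc +0.100/-0.010 → slack +2.162/-2.102; half-tol=0.055, Σhalf²=0.656467
  -I: nom -16.400 → Σnom=-85.040; wc +0.450/-0.300 → slack +2.612/-2.402; half-tol=0.375, Σhalf²=0.797092
Nominal = -85.040. Worst-case = [-85.040 - 2.402, -85.040 + 2.612] = [-87.442, -82.428]. RSS = √0.797092 = 0.893.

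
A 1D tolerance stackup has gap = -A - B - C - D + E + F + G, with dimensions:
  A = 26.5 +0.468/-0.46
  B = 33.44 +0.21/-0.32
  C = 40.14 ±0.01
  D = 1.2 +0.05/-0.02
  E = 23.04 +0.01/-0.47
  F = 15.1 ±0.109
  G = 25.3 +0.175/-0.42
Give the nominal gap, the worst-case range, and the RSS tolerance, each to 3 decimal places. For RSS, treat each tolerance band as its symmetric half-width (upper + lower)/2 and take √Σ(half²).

Stack each dimension's contribution:
  -A: nom -26.500 → Σnom=-26.500; wc +0.460/-0.468 → slack +0.460/-0.468; half-tol=0.464, Σhalf²=0.215296
  -B: nom -33.440 → Σnom=-59.940; wc +0.320/-0.210 → slack +0.780/-0.678; half-tol=0.265, Σhalf²=0.285521
  -C: nom -40.140 → Σnom=-100.080; wc +0.010/-0.010 → slack +0.790/-0.688; half-tol=0.010, Σhalf²=0.285621
  -D: nom -1.200 → Σnom=-101.280; wc +0.020/-0.050 → slack +0.810/-0.738; half-tol=0.035, Σhalf²=0.286846
  +E: nom +23.040 → Σnom=-78.240; wc +0.010/-0.470 → slack +0.820/-1.208; half-tol=0.240, Σhalf²=0.344446
  +F: nom +15.100 → Σnom=-63.140; wc +0.109/-0.109 → slack +0.929/-1.317; half-tol=0.109, Σhalf²=0.356327
  +G: nom +25.300 → Σnom=-37.840; wc +0.175/-0.420 → slack +1.104/-1.737; half-tol=0.297, Σhalf²=0.444833
Nominal = -37.840. Worst-case = [-37.840 - 1.737, -37.840 + 1.104] = [-39.577, -36.736]. RSS = √0.444833 = 0.667.

nominal=-37.840 wc=[-39.577,-36.736] rss=0.667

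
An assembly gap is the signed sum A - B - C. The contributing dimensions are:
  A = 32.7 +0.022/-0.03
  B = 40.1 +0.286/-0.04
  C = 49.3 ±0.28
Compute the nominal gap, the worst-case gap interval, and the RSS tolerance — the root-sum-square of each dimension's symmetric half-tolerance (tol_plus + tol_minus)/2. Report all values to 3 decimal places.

Stack each dimension's contribution:
  +A: nom +32.700 → Σnom=32.700; wc +0.022/-0.030 → slack +0.022/-0.030; half-tol=0.026, Σhalf²=0.000676
  -B: nom -40.100 → Σnom=-7.400; wc +0.040/-0.286 → slack +0.062/-0.316; half-tol=0.163, Σhalf²=0.027245
  -C: nom -49.300 → Σnom=-56.700; wc +0.280/-0.280 → slack +0.342/-0.596; half-tol=0.280, Σhalf²=0.105645
Nominal = -56.700. Worst-case = [-56.700 - 0.596, -56.700 + 0.342] = [-57.296, -56.358]. RSS = √0.105645 = 0.325.

nominal=-56.700 wc=[-57.296,-56.358] rss=0.325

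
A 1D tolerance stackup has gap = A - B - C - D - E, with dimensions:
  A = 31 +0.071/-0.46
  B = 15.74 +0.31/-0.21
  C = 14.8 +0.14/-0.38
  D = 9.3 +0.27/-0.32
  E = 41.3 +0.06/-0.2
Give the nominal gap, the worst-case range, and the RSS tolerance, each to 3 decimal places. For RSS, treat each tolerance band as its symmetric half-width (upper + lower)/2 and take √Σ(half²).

Stack each dimension's contribution:
  +A: nom +31.000 → Σnom=31.000; wc +0.071/-0.460 → slack +0.071/-0.460; half-tol=0.266, Σhalf²=0.070490
  -B: nom -15.740 → Σnom=15.260; wc +0.210/-0.310 → slack +0.281/-0.770; half-tol=0.260, Σhalf²=0.138090
  -C: nom -14.800 → Σnom=0.460; wc +0.380/-0.140 → slack +0.661/-0.910; half-tol=0.260, Σhalf²=0.205690
  -D: nom -9.300 → Σnom=-8.840; wc +0.320/-0.270 → slack +0.981/-1.180; half-tol=0.295, Σhalf²=0.292715
  -E: nom -41.300 → Σnom=-50.140; wc +0.200/-0.060 → slack +1.181/-1.240; half-tol=0.130, Σhalf²=0.309615
Nominal = -50.140. Worst-case = [-50.140 - 1.240, -50.140 + 1.181] = [-51.380, -48.959]. RSS = √0.309615 = 0.556.

nominal=-50.140 wc=[-51.380,-48.959] rss=0.556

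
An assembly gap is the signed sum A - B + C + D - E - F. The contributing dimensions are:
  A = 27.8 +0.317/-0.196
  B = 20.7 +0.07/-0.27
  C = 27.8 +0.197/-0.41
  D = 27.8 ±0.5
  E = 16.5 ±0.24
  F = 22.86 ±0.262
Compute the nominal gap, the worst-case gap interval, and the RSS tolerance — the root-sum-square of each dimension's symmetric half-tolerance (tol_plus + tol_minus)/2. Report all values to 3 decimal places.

nominal=23.340 wc=[21.662,25.126] rss=0.750

Stack each dimension's contribution:
  +A: nom +27.800 → Σnom=27.800; wc +0.317/-0.196 → slack +0.317/-0.196; half-tol=0.257, Σhalf²=0.065792
  -B: nom -20.700 → Σnom=7.100; wc +0.270/-0.070 → slack +0.587/-0.266; half-tol=0.170, Σhalf²=0.094692
  +C: nom +27.800 → Σnom=34.900; wc +0.197/-0.410 → slack +0.784/-0.676; half-tol=0.303, Σhalf²=0.186804
  +D: nom +27.800 → Σnom=62.700; wc +0.500/-0.500 → slack +1.284/-1.176; half-tol=0.500, Σhalf²=0.436804
  -E: nom -16.500 → Σnom=46.200; wc +0.240/-0.240 → slack +1.524/-1.416; half-tol=0.240, Σhalf²=0.494404
  -F: nom -22.860 → Σnom=23.340; wc +0.262/-0.262 → slack +1.786/-1.678; half-tol=0.262, Σhalf²=0.563048
Nominal = 23.340. Worst-case = [23.340 - 1.678, 23.340 + 1.786] = [21.662, 25.126]. RSS = √0.563048 = 0.750.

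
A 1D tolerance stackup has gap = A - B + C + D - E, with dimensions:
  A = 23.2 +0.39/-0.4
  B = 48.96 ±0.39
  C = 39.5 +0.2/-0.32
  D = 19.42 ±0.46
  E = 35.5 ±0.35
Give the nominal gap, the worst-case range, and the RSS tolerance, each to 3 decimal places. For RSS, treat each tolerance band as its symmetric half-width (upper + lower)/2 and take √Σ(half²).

nominal=-2.340 wc=[-4.260,-0.550] rss=0.843

Stack each dimension's contribution:
  +A: nom +23.200 → Σnom=23.200; wc +0.390/-0.400 → slack +0.390/-0.400; half-tol=0.395, Σhalf²=0.156025
  -B: nom -48.960 → Σnom=-25.760; wc +0.390/-0.390 → slack +0.780/-0.790; half-tol=0.390, Σhalf²=0.308125
  +C: nom +39.500 → Σnom=13.740; wc +0.200/-0.320 → slack +0.980/-1.110; half-tol=0.260, Σhalf²=0.375725
  +D: nom +19.420 → Σnom=33.160; wc +0.460/-0.460 → slack +1.440/-1.570; half-tol=0.460, Σhalf²=0.587325
  -E: nom -35.500 → Σnom=-2.340; wc +0.350/-0.350 → slack +1.790/-1.920; half-tol=0.350, Σhalf²=0.709825
Nominal = -2.340. Worst-case = [-2.340 - 1.920, -2.340 + 1.790] = [-4.260, -0.550]. RSS = √0.709825 = 0.843.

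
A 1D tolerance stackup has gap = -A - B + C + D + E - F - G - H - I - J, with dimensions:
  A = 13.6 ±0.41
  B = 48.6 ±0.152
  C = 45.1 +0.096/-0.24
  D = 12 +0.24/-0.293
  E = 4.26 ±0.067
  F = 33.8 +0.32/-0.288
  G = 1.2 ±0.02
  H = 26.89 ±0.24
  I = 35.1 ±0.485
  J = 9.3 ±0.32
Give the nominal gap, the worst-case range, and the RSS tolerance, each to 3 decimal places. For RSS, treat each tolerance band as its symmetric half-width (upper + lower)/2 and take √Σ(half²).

Stack each dimension's contribution:
  -A: nom -13.600 → Σnom=-13.600; wc +0.410/-0.410 → slack +0.410/-0.410; half-tol=0.410, Σhalf²=0.168100
  -B: nom -48.600 → Σnom=-62.200; wc +0.152/-0.152 → slack +0.562/-0.562; half-tol=0.152, Σhalf²=0.191204
  +C: nom +45.100 → Σnom=-17.100; wc +0.096/-0.240 → slack +0.658/-0.802; half-tol=0.168, Σhalf²=0.219428
  +D: nom +12.000 → Σnom=-5.100; wc +0.240/-0.293 → slack +0.898/-1.095; half-tol=0.266, Σhalf²=0.290450
  +E: nom +4.260 → Σnom=-0.840; wc +0.067/-0.067 → slack +0.965/-1.162; half-tol=0.067, Σhalf²=0.294939
  -F: nom -33.800 → Σnom=-34.640; wc +0.288/-0.320 → slack +1.253/-1.482; half-tol=0.304, Σhalf²=0.387355
  -G: nom -1.200 → Σnom=-35.840; wc +0.020/-0.020 → slack +1.273/-1.502; half-tol=0.020, Σhalf²=0.387755
  -H: nom -26.890 → Σnom=-62.730; wc +0.240/-0.240 → slack +1.513/-1.742; half-tol=0.240, Σhalf²=0.445355
  -I: nom -35.100 → Σnom=-97.830; wc +0.485/-0.485 → slack +1.998/-2.227; half-tol=0.485, Σhalf²=0.680580
  -J: nom -9.300 → Σnom=-107.130; wc +0.320/-0.320 → slack +2.318/-2.547; half-tol=0.320, Σhalf²=0.782980
Nominal = -107.130. Worst-case = [-107.130 - 2.547, -107.130 + 2.318] = [-109.677, -104.812]. RSS = √0.782980 = 0.885.

nominal=-107.130 wc=[-109.677,-104.812] rss=0.885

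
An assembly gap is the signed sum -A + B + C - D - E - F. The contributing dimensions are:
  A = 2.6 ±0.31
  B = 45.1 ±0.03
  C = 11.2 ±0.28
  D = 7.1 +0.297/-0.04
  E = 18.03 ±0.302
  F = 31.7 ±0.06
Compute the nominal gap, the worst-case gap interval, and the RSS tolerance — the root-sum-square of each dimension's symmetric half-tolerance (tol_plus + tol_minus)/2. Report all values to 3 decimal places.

Stack each dimension's contribution:
  -A: nom -2.600 → Σnom=-2.600; wc +0.310/-0.310 → slack +0.310/-0.310; half-tol=0.310, Σhalf²=0.096100
  +B: nom +45.100 → Σnom=42.500; wc +0.030/-0.030 → slack +0.340/-0.340; half-tol=0.030, Σhalf²=0.097000
  +C: nom +11.200 → Σnom=53.700; wc +0.280/-0.280 → slack +0.620/-0.620; half-tol=0.280, Σhalf²=0.175400
  -D: nom -7.100 → Σnom=46.600; wc +0.040/-0.297 → slack +0.660/-0.917; half-tol=0.168, Σhalf²=0.203792
  -E: nom -18.030 → Σnom=28.570; wc +0.302/-0.302 → slack +0.962/-1.219; half-tol=0.302, Σhalf²=0.294996
  -F: nom -31.700 → Σnom=-3.130; wc +0.060/-0.060 → slack +1.022/-1.279; half-tol=0.060, Σhalf²=0.298596
Nominal = -3.130. Worst-case = [-3.130 - 1.279, -3.130 + 1.022] = [-4.409, -2.108]. RSS = √0.298596 = 0.546.

nominal=-3.130 wc=[-4.409,-2.108] rss=0.546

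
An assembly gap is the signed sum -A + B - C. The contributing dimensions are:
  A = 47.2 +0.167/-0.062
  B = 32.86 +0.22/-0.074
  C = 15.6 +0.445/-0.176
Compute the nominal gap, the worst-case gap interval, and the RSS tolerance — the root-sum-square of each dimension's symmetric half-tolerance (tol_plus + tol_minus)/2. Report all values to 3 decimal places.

Stack each dimension's contribution:
  -A: nom -47.200 → Σnom=-47.200; wc +0.062/-0.167 → slack +0.062/-0.167; half-tol=0.115, Σhalf²=0.013110
  +B: nom +32.860 → Σnom=-14.340; wc +0.220/-0.074 → slack +0.282/-0.241; half-tol=0.147, Σhalf²=0.034719
  -C: nom -15.600 → Σnom=-29.940; wc +0.176/-0.445 → slack +0.458/-0.686; half-tol=0.310, Σhalf²=0.131130
Nominal = -29.940. Worst-case = [-29.940 - 0.686, -29.940 + 0.458] = [-30.626, -29.482]. RSS = √0.131130 = 0.362.

nominal=-29.940 wc=[-30.626,-29.482] rss=0.362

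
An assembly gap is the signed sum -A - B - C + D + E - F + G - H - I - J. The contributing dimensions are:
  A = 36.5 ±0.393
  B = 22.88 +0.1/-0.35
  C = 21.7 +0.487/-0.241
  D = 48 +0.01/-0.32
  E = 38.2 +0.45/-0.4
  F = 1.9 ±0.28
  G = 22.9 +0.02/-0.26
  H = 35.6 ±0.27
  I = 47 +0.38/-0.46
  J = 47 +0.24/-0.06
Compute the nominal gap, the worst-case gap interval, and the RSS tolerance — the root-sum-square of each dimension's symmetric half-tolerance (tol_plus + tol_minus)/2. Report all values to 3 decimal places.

Stack each dimension's contribution:
  -A: nom -36.500 → Σnom=-36.500; wc +0.393/-0.393 → slack +0.393/-0.393; half-tol=0.393, Σhalf²=0.154449
  -B: nom -22.880 → Σnom=-59.380; wc +0.350/-0.100 → slack +0.743/-0.493; half-tol=0.225, Σhalf²=0.205074
  -C: nom -21.700 → Σnom=-81.080; wc +0.241/-0.487 → slack +0.984/-0.980; half-tol=0.364, Σhalf²=0.337570
  +D: nom +48.000 → Σnom=-33.080; wc +0.010/-0.320 → slack +0.994/-1.300; half-tol=0.165, Σhalf²=0.364795
  +E: nom +38.200 → Σnom=5.120; wc +0.450/-0.400 → slack +1.444/-1.700; half-tol=0.425, Σhalf²=0.545420
  -F: nom -1.900 → Σnom=3.220; wc +0.280/-0.280 → slack +1.724/-1.980; half-tol=0.280, Σhalf²=0.623820
  +G: nom +22.900 → Σnom=26.120; wc +0.020/-0.260 → slack +1.744/-2.240; half-tol=0.140, Σhalf²=0.643420
  -H: nom -35.600 → Σnom=-9.480; wc +0.270/-0.270 → slack +2.014/-2.510; half-tol=0.270, Σhalf²=0.716320
  -I: nom -47.000 → Σnom=-56.480; wc +0.460/-0.380 → slack +2.474/-2.890; half-tol=0.420, Σhalf²=0.892720
  -J: nom -47.000 → Σnom=-103.480; wc +0.060/-0.240 → slack +2.534/-3.130; half-tol=0.150, Σhalf²=0.915220
Nominal = -103.480. Worst-case = [-103.480 - 3.130, -103.480 + 2.534] = [-106.610, -100.946]. RSS = √0.915220 = 0.957.

nominal=-103.480 wc=[-106.610,-100.946] rss=0.957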